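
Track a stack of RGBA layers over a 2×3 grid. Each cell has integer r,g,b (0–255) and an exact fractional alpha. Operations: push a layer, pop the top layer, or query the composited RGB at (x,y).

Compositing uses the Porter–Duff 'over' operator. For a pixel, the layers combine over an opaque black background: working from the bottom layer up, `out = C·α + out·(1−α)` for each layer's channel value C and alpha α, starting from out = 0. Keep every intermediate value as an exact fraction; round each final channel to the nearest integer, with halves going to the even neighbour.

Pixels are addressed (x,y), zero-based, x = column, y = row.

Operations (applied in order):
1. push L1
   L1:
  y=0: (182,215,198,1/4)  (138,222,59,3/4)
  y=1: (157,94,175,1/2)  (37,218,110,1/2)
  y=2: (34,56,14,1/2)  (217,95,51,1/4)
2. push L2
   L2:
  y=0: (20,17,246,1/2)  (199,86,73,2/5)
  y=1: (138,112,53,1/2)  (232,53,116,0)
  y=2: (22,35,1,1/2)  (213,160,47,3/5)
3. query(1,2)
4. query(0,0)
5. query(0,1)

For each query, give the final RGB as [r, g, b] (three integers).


at x=1,y=2 over L1,L2:
after L1 α=1/4: [217/4, 95/4, 51/4]
after L2 α=3/5: [299/2, 211/2, 333/10]
→ [150, 106, 33]

at x=0,y=0 over L1,L2:
L1 α=1/4: [91/2, 215/4, 99/2]
L2 α=1/2: [131/4, 283/8, 591/4]
rounded: [33, 35, 148]

query (0,1) [L1,L2] — begin 0,0,0
L1 α=1/2: [157/2, 47, 175/2]
L2 α=1/2: [433/4, 159/2, 281/4]
rounded: [108, 80, 70]


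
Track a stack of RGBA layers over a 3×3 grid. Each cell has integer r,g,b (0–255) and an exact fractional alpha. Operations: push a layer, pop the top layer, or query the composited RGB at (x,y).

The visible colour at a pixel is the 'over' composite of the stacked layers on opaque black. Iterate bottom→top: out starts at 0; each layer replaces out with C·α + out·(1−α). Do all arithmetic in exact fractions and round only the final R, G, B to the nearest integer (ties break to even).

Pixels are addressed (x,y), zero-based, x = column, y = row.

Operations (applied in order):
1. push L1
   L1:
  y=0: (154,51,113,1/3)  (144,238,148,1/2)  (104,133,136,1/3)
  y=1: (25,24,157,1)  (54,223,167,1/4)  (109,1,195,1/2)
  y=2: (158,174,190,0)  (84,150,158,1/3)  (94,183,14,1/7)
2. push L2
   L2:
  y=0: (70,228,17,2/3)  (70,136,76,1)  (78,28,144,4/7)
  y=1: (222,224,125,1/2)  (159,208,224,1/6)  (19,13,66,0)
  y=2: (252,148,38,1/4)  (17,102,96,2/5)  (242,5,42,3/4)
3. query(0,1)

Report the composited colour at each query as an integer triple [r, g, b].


(0,1) stack=L1,L2; from [0,0,0]:
+L1 (α=1) → [25, 24, 157]
+L2 (α=1/2) → [247/2, 124, 141]
= [124, 124, 141]


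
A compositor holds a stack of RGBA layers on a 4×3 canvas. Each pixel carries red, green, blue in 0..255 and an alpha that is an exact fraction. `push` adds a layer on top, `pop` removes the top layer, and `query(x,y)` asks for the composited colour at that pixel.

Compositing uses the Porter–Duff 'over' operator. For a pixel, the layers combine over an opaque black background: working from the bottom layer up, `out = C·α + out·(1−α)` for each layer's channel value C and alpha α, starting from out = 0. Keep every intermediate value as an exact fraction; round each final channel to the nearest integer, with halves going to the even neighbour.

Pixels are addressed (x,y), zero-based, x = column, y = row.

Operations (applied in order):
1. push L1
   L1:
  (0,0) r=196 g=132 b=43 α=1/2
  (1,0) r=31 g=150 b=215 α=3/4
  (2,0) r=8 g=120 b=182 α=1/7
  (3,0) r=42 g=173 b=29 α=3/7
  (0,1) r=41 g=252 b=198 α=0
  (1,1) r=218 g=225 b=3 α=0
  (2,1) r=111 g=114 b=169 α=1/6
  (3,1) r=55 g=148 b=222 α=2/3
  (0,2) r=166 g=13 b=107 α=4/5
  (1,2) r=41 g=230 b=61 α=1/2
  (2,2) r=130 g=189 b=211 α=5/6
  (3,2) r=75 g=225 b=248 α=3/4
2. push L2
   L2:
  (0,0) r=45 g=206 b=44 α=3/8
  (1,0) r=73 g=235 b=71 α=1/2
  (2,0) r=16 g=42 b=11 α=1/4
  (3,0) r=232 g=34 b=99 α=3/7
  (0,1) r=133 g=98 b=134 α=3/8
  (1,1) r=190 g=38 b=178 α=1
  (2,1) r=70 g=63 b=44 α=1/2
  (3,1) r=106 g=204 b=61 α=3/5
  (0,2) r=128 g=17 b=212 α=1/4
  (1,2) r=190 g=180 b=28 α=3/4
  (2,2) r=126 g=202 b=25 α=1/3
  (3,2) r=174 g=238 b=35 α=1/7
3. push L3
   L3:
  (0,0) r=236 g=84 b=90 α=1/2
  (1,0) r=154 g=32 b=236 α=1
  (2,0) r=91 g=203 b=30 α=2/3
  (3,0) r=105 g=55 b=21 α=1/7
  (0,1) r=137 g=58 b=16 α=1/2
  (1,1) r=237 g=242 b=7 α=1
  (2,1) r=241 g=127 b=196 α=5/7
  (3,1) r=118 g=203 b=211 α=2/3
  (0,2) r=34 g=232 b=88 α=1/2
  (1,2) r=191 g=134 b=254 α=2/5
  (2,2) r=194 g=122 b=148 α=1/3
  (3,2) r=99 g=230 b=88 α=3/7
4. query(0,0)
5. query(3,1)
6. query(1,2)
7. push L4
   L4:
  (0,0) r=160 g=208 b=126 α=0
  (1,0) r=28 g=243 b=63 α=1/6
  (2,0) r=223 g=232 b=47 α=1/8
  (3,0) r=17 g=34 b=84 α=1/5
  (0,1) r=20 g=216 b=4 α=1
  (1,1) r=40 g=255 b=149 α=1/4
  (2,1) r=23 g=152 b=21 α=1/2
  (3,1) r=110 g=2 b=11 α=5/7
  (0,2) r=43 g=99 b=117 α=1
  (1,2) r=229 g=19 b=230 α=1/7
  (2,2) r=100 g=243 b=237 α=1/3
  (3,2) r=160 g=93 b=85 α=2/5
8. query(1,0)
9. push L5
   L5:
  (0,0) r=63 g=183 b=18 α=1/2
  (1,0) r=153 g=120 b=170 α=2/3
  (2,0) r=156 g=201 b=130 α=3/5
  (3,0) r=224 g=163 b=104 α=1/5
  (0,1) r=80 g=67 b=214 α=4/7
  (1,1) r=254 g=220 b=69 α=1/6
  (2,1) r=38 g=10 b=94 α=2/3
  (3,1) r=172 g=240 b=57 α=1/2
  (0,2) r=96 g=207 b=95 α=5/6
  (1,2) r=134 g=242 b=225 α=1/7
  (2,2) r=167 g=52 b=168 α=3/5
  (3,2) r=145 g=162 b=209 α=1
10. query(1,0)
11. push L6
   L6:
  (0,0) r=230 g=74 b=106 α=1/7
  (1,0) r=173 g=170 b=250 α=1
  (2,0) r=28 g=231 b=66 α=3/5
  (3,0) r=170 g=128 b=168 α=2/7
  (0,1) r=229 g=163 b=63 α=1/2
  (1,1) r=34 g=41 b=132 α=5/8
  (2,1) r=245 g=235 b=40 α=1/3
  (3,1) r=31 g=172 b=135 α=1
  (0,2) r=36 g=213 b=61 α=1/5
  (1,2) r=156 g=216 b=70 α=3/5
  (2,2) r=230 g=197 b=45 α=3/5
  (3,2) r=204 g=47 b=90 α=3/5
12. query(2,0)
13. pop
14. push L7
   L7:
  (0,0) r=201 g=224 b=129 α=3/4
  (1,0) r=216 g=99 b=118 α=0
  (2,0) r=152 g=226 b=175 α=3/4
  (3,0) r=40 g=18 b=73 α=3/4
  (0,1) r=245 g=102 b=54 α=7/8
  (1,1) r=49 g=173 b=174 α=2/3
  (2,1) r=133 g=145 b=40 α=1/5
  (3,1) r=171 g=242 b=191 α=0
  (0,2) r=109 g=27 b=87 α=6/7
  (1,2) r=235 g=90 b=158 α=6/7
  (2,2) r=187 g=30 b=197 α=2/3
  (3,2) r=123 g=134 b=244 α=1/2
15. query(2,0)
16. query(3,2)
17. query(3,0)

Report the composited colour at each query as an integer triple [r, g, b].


query (0,0) [L1,L2,L3] — begin 0,0,0
L1 α=1/2: [98, 66, 43/2]
L2 α=3/8: [625/8, 237/2, 479/16]
L3 α=1/2: [2513/16, 405/4, 1919/32]
= [157, 101, 60]

(3,1) stack=L1,L2,L3; from [0,0,0]:
L1 α=2/3: [110/3, 296/3, 148]
L2 α=3/5: [1174/15, 2428/15, 479/5]
L3 α=2/3: [4714/45, 8518/45, 863/5]
rounded: [105, 189, 173]

at x=1,y=2 over L1,L2,L3:
+L1 (α=1/2) → [41/2, 115, 61/2]
+L2 (α=3/4) → [1181/8, 655/4, 229/8]
+L3 (α=2/5) → [6599/40, 3037/20, 4751/40]
= [165, 152, 119]

(1,0) stack=L1,L2,L3,L4; from [0,0,0]:
after L1 α=3/4: [93/4, 225/2, 645/4]
after L2 α=1/2: [385/8, 695/4, 929/8]
after L3 α=1: [154, 32, 236]
after L4 α=1/6: [133, 403/6, 1243/6]
→ [133, 67, 207]

query (1,0) [L1,L2,L3,L4,L5] — begin 0,0,0
L1 α=3/4: [93/4, 225/2, 645/4]
L2 α=1/2: [385/8, 695/4, 929/8]
L3 α=1: [154, 32, 236]
L4 α=1/6: [133, 403/6, 1243/6]
L5 α=2/3: [439/3, 1843/18, 3283/18]
rounded: [146, 102, 182]

(2,0) stack=L1,L2,L3,L4,L5,L6; from [0,0,0]:
+L1 (α=1/7) → [8/7, 120/7, 26]
+L2 (α=1/4) → [34/7, 327/14, 89/4]
+L3 (α=2/3) → [436/7, 6011/42, 329/12]
+L4 (α=1/8) → [659/8, 7403/48, 2867/96]
+L5 (α=3/5) → [2531/20, 4375/24, 21587/240]
+L6 (α=3/5) → [3371/50, 12691/60, 45347/600]
= [67, 212, 76]

at x=2,y=0 over L1,L2,L3,L4,L5,L7:
+L1 (α=1/7) → [8/7, 120/7, 26]
+L2 (α=1/4) → [34/7, 327/14, 89/4]
+L3 (α=2/3) → [436/7, 6011/42, 329/12]
+L4 (α=1/8) → [659/8, 7403/48, 2867/96]
+L5 (α=3/5) → [2531/20, 4375/24, 21587/240]
+L7 (α=3/4) → [11651/80, 20647/96, 147587/960]
= [146, 215, 154]

query (3,2) [L1,L2,L3,L4,L5,L7] — begin 0,0,0
+L1 (α=3/4) → [225/4, 675/4, 186]
+L2 (α=1/7) → [1023/14, 2501/14, 1151/7]
+L3 (α=3/7) → [4125/49, 9832/49, 6452/49]
+L4 (α=2/5) → [5611/49, 7722/49, 27686/245]
+L5 (α=1) → [145, 162, 209]
+L7 (α=1/2) → [134, 148, 453/2]
rounded: [134, 148, 226]

at x=3,y=0 over L1,L2,L3,L4,L5,L7:
after L1 α=3/7: [18, 519/7, 87/7]
after L2 α=3/7: [768/7, 2790/49, 2427/49]
after L3 α=1/7: [5343/49, 19435/343, 15591/343]
after L4 α=1/5: [4441/49, 89402/1715, 91176/1715]
after L5 α=1/5: [5748/49, 637153/8575, 543064/8575]
after L7 α=3/4: [2907/49, 1100203/34300, 2420989/34300]
rounded: [59, 32, 71]


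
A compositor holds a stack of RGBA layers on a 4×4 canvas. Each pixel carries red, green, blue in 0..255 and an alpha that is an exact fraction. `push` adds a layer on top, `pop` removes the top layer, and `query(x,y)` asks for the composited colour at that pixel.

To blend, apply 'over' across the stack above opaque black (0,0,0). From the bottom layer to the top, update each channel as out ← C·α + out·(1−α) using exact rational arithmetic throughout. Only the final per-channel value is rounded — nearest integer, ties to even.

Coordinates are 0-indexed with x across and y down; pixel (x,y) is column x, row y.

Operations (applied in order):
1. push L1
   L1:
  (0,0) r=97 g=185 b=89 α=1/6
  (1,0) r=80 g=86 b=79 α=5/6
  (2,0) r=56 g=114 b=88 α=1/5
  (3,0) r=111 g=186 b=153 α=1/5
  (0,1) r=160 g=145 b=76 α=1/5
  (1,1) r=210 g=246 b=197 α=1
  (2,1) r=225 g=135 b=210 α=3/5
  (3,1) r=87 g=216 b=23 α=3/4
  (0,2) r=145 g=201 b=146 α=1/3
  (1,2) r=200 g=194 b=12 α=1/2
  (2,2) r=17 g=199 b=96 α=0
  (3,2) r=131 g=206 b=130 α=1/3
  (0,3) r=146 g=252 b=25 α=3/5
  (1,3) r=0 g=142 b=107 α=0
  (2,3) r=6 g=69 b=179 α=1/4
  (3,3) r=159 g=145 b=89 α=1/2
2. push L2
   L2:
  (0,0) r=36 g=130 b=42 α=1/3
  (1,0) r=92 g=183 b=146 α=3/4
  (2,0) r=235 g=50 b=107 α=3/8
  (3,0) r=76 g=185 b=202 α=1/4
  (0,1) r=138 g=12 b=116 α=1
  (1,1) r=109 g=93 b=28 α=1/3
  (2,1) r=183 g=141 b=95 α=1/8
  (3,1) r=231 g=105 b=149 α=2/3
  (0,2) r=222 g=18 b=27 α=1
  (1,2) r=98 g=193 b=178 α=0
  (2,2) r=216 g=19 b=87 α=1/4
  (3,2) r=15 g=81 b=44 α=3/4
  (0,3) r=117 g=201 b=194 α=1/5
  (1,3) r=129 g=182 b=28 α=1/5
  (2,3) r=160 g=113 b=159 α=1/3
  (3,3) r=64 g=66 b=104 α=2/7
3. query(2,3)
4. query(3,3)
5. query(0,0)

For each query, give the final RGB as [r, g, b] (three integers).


(2,3) stack=L1,L2; from [0,0,0]:
after L1 α=1/4: [3/2, 69/4, 179/4]
after L2 α=1/3: [163/3, 295/6, 497/6]
rounded: [54, 49, 83]

(3,3) stack=L1,L2; from [0,0,0]:
after L1 α=1/2: [159/2, 145/2, 89/2]
after L2 α=2/7: [1051/14, 989/14, 123/2]
= [75, 71, 62]

at x=0,y=0 over L1,L2:
L1 α=1/6: [97/6, 185/6, 89/6]
L2 α=1/3: [205/9, 575/9, 215/9]
rounded: [23, 64, 24]


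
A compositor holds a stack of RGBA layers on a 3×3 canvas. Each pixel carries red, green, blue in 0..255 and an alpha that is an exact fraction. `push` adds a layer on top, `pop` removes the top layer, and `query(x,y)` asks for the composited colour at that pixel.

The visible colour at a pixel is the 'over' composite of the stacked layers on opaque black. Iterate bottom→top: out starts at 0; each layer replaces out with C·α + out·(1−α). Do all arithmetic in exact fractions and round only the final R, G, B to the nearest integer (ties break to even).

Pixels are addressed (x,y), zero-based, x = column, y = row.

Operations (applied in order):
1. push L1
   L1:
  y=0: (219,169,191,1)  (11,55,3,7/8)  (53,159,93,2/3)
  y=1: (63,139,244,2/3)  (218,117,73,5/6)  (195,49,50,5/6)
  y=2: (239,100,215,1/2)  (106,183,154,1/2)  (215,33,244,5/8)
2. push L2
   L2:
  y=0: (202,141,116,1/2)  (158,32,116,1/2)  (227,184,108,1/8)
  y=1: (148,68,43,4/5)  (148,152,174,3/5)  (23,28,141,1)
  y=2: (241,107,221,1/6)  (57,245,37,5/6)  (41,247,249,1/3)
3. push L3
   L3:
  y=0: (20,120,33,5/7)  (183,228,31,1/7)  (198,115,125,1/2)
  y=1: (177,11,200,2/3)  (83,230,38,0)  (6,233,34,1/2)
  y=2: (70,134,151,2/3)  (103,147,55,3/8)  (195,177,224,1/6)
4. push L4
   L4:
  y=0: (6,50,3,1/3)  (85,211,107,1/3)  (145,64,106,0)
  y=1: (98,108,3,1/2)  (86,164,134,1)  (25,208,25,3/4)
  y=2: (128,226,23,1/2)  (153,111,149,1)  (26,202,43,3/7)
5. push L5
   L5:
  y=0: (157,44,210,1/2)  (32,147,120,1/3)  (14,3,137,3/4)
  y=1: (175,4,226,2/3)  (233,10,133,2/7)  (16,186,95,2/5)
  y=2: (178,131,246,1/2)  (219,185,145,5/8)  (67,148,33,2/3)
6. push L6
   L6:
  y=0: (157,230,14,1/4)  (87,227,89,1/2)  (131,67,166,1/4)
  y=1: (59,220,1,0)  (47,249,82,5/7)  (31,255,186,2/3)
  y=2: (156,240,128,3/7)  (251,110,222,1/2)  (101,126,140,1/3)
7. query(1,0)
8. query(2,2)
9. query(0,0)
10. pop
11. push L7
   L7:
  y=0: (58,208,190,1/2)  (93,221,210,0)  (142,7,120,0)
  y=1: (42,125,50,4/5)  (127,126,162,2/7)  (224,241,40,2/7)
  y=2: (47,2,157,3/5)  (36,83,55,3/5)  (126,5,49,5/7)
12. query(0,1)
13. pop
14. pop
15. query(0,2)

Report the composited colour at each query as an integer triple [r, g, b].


(1,0) stack=L1,L2,L3,L4,L5,L6; from [0,0,0]:
after L1 α=7/8: [77/8, 385/8, 21/8]
after L2 α=1/2: [1341/16, 641/16, 949/16]
after L3 α=1/7: [5487/56, 3747/56, 3095/56]
after L4 α=1/3: [7867/84, 9655/84, 6091/84]
after L5 α=1/3: [9211/126, 15829/126, 11131/126]
after L6 α=1/2: [20173/252, 44431/252, 22345/252]
→ [80, 176, 89]

at x=2,y=2 over L1,L2,L3,L4,L5,L6:
+L1 (α=5/8) → [1075/8, 165/8, 305/2]
+L2 (α=1/3) → [413/4, 1153/12, 554/3]
+L3 (α=1/6) → [2845/24, 7889/72, 1721/9]
+L4 (α=3/7) → [3313/42, 18797/126, 8045/63]
+L5 (α=2/3) → [8941/126, 56093/378, 12203/189]
+L6 (α=1/3) → [15304/189, 79907/567, 50866/567]
= [81, 141, 90]

at x=0,y=0 over L1,L2,L3,L4,L5,L6:
after L1 α=1: [219, 169, 191]
after L2 α=1/2: [421/2, 155, 307/2]
after L3 α=5/7: [521/7, 130, 472/7]
after L4 α=1/3: [1084/21, 310/3, 965/21]
after L5 α=1/2: [4381/42, 221/3, 5375/42]
after L6 α=1/4: [6579/56, 451/4, 5571/56]
rounded: [117, 113, 99]

(0,1) stack=L1,L2,L3,L4,L5,L7; from [0,0,0]:
+L1 (α=2/3) → [42, 278/3, 488/3]
+L2 (α=4/5) → [634/5, 1094/15, 1004/15]
+L3 (α=2/3) → [2404/15, 1424/45, 7004/45]
+L4 (α=1/2) → [1937/15, 3142/45, 7139/90]
+L5 (α=2/3) → [7187/45, 3502/135, 47819/270]
+L7 (α=4/5) → [14747/225, 71002/675, 101819/1350]
= [66, 105, 75]

(0,2) stack=L1,L2,L3,L4; from [0,0,0]:
after L1 α=1/2: [239/2, 50, 215/2]
after L2 α=1/6: [559/4, 119/2, 1517/12]
after L3 α=2/3: [373/4, 655/6, 5141/36]
after L4 α=1/2: [885/8, 2011/12, 5969/72]
= [111, 168, 83]


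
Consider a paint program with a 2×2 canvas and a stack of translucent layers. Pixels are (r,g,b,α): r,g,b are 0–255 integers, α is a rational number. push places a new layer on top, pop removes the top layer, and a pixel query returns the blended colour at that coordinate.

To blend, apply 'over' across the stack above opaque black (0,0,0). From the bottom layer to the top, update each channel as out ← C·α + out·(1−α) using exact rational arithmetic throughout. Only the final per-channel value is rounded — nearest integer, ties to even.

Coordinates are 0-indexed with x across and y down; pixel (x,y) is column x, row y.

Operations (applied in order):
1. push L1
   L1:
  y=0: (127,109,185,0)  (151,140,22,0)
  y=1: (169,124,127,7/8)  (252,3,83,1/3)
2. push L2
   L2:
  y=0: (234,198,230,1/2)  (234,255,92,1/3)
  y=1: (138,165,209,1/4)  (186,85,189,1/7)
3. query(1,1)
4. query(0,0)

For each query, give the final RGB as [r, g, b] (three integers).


query (1,1) [L1,L2] — begin 0,0,0
after L1 α=1/3: [84, 1, 83/3]
after L2 α=1/7: [690/7, 13, 355/7]
= [99, 13, 51]

query (0,0) [L1,L2] — begin 0,0,0
+L1 (α=0) → [0, 0, 0]
+L2 (α=1/2) → [117, 99, 115]
rounded: [117, 99, 115]


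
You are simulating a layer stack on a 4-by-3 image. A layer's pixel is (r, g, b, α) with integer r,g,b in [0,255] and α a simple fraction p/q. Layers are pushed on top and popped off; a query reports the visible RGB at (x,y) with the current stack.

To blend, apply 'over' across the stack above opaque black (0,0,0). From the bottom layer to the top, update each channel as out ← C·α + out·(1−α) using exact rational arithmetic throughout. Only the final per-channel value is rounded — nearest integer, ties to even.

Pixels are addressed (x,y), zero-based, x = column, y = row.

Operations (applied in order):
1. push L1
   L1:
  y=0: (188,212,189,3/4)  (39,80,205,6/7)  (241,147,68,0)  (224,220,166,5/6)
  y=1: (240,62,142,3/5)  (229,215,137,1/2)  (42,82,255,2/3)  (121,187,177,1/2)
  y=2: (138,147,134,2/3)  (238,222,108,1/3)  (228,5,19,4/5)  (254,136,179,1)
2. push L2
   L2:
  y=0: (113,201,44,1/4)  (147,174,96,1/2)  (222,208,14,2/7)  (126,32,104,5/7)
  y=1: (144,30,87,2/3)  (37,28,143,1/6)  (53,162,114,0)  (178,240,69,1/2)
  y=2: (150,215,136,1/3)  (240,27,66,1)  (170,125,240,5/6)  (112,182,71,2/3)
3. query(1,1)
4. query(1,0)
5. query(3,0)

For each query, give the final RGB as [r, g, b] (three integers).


(1,1) stack=L1,L2; from [0,0,0]:
L1 α=1/2: [229/2, 215/2, 137/2]
L2 α=1/6: [1219/12, 377/4, 971/12]
= [102, 94, 81]

at x=1,y=0 over L1,L2:
L1 α=6/7: [234/7, 480/7, 1230/7]
L2 α=1/2: [1263/14, 849/7, 951/7]
= [90, 121, 136]

query (3,0) [L1,L2] — begin 0,0,0
+L1 (α=5/6) → [560/3, 550/3, 415/3]
+L2 (α=5/7) → [430/3, 1580/21, 2390/21]
→ [143, 75, 114]


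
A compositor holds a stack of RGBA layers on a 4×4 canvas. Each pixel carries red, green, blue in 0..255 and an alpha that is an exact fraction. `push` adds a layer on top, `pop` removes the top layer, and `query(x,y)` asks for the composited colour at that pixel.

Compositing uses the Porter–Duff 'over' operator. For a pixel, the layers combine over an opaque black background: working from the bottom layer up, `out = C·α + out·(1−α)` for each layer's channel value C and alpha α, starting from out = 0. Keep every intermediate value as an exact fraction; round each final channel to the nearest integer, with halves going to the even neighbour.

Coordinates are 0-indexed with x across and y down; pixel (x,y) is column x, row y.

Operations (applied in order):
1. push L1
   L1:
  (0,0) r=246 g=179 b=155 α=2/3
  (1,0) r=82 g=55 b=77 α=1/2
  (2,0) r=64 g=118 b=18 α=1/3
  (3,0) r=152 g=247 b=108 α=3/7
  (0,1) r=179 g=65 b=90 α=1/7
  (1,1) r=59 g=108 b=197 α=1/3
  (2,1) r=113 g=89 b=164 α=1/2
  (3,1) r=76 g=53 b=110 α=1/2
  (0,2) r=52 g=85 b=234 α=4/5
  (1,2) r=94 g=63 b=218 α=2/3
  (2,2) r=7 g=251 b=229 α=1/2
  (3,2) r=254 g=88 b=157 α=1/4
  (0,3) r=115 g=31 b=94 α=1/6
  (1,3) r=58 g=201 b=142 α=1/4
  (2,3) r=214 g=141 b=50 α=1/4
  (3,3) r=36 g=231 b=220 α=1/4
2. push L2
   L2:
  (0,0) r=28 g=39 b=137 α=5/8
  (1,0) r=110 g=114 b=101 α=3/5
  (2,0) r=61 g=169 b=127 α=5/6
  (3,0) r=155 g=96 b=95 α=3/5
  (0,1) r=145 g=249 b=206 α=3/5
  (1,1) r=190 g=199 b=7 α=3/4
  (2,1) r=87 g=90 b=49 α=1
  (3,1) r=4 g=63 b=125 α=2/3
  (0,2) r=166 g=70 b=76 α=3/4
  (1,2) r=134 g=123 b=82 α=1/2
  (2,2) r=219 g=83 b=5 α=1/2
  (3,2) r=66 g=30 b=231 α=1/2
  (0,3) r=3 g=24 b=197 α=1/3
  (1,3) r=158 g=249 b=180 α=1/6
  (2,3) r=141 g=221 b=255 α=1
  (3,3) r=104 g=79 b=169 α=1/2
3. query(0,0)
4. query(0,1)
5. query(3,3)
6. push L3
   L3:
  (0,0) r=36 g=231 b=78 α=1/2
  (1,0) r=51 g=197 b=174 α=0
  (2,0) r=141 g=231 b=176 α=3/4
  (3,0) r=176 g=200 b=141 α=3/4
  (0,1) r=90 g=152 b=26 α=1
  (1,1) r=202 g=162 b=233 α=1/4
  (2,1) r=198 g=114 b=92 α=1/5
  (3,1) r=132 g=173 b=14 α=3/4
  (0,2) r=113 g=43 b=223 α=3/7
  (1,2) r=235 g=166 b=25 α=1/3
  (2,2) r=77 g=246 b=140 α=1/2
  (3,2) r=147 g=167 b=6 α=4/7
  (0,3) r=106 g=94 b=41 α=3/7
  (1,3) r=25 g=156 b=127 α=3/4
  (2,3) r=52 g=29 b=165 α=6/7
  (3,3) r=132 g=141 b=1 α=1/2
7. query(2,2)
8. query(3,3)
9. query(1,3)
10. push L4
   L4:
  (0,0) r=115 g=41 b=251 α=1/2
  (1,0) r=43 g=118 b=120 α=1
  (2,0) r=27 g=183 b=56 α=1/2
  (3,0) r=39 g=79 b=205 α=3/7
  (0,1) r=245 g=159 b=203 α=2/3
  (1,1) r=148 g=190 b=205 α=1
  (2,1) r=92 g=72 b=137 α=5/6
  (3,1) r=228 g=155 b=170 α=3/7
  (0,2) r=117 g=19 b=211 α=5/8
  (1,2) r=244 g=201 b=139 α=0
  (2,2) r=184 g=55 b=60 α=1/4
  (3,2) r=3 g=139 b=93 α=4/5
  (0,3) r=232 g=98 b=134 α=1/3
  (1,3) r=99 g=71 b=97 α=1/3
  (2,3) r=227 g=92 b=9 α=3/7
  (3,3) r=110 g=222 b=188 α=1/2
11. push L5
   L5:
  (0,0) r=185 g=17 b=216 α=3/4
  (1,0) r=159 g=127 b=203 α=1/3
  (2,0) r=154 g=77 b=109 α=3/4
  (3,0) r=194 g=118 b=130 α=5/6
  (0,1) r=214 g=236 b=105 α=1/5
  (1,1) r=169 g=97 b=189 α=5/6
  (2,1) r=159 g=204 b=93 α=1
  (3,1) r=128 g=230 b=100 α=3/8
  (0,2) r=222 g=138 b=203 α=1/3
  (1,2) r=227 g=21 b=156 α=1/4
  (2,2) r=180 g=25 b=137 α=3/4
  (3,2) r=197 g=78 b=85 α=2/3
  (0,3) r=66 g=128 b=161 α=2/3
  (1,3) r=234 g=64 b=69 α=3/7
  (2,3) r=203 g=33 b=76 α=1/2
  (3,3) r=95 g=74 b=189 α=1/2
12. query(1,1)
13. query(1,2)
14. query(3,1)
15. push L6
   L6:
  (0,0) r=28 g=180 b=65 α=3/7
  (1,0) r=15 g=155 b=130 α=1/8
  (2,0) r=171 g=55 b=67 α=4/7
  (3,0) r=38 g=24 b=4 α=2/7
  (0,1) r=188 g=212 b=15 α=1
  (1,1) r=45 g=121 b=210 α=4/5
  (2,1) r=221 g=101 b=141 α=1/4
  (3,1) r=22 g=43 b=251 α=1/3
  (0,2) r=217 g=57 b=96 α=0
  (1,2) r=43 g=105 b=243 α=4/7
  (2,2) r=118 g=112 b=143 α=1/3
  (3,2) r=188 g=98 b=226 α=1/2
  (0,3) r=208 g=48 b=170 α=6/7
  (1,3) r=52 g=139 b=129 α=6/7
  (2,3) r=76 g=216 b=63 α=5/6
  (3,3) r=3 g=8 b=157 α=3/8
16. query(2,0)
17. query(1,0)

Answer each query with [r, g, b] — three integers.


at x=0,y=0 over L1,L2:
after L1 α=2/3: [164, 358/3, 310/3]
after L2 α=5/8: [79, 553/8, 995/8]
→ [79, 69, 124]

query (0,1) [L1,L2] — begin 0,0,0
L1 α=1/7: [179/7, 65/7, 90/7]
L2 α=3/5: [3403/35, 5359/35, 4506/35]
= [97, 153, 129]

at x=3,y=3 over L1,L2:
after L1 α=1/4: [9, 231/4, 55]
after L2 α=1/2: [113/2, 547/8, 112]
rounded: [56, 68, 112]

query (2,2) [L1,L2,L3] — begin 0,0,0
+L1 (α=1/2) → [7/2, 251/2, 229/2]
+L2 (α=1/2) → [445/4, 417/4, 239/4]
+L3 (α=1/2) → [753/8, 1401/8, 799/8]
rounded: [94, 175, 100]

at x=3,y=3 over L1,L2,L3:
after L1 α=1/4: [9, 231/4, 55]
after L2 α=1/2: [113/2, 547/8, 112]
after L3 α=1/2: [377/4, 1675/16, 113/2]
= [94, 105, 56]

(1,3) stack=L1,L2,L3; from [0,0,0]:
+L1 (α=1/4) → [29/2, 201/4, 71/2]
+L2 (α=1/6) → [461/12, 667/8, 715/12]
+L3 (α=3/4) → [1361/48, 4411/32, 5287/48]
= [28, 138, 110]

query (1,1) [L1,L2,L3,L4,L5] — begin 0,0,0
after L1 α=1/3: [59/3, 36, 197/3]
after L2 α=3/4: [1769/12, 633/4, 65/3]
after L3 α=1/4: [2577/16, 2547/16, 149/2]
after L4 α=1: [148, 190, 205]
after L5 α=5/6: [331/2, 225/2, 575/3]
→ [166, 112, 192]

at x=1,y=2 over L1,L2,L3,L4,L5:
L1 α=2/3: [188/3, 42, 436/3]
L2 α=1/2: [295/3, 165/2, 341/3]
L3 α=1/3: [1295/9, 331/3, 757/9]
L4 α=0: [1295/9, 331/3, 757/9]
L5 α=1/4: [494/3, 88, 1225/12]
rounded: [165, 88, 102]

(3,1) stack=L1,L2,L3,L4,L5; from [0,0,0]:
after L1 α=1/2: [38, 53/2, 55]
after L2 α=2/3: [46/3, 305/6, 305/3]
after L3 α=3/4: [617/6, 3419/24, 431/12]
after L4 α=3/7: [3286/21, 887/6, 1961/21]
after L5 α=3/8: [12247/84, 8575/48, 16105/168]
→ [146, 179, 96]

(2,0) stack=L1,L2,L3,L4,L5,L6; from [0,0,0]:
L1 α=1/3: [64/3, 118/3, 6]
L2 α=5/6: [979/18, 2653/18, 641/6]
L3 α=3/4: [8593/72, 15127/72, 3809/24]
L4 α=1/2: [10537/144, 28303/144, 5153/48]
L5 α=3/4: [77065/576, 61567/576, 20849/192]
L6 α=4/7: [208393/1344, 103807/1344, 38001/448]
= [155, 77, 85]

query (1,0) [L1,L2,L3,L4,L5,L6] — begin 0,0,0
L1 α=1/2: [41, 55/2, 77/2]
L2 α=3/5: [412/5, 397/5, 76]
L3 α=0: [412/5, 397/5, 76]
L4 α=1: [43, 118, 120]
L5 α=1/3: [245/3, 121, 443/3]
L6 α=1/8: [220/3, 501/4, 3491/24]
= [73, 125, 145]


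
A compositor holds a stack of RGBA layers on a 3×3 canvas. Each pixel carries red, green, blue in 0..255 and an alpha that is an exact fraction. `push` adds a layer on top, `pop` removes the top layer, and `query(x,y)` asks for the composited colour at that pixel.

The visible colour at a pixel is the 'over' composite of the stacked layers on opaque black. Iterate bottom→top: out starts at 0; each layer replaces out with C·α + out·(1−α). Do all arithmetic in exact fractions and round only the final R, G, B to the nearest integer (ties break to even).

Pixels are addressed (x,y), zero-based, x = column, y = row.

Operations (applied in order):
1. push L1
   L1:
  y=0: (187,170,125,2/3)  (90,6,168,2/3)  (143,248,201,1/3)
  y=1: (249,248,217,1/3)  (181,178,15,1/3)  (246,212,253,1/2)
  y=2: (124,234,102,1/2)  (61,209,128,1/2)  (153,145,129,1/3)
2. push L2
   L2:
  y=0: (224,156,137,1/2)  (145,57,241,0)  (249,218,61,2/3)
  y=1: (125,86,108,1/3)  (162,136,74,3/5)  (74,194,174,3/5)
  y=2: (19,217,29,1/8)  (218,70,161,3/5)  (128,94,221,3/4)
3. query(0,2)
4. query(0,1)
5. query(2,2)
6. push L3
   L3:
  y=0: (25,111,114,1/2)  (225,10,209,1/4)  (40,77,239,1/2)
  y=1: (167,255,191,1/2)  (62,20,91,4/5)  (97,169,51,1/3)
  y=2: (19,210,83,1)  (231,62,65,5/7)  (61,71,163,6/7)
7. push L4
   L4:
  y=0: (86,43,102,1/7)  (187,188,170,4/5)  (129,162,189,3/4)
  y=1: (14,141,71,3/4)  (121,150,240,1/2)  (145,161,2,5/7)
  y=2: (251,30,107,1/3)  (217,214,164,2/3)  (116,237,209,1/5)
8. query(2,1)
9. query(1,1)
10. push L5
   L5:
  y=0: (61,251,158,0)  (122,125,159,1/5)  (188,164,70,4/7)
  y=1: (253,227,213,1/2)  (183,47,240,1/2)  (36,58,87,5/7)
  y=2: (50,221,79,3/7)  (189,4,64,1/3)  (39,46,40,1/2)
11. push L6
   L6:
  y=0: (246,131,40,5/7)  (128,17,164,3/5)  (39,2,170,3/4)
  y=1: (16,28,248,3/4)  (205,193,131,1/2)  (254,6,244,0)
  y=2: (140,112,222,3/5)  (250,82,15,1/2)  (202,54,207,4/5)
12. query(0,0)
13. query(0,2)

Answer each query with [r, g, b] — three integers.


(0,2) stack=L1,L2; from [0,0,0]:
after L1 α=1/2: [62, 117, 51]
after L2 α=1/8: [453/8, 259/2, 193/4]
→ [57, 130, 48]

at x=0,y=1 over L1,L2:
after L1 α=1/3: [83, 248/3, 217/3]
after L2 α=1/3: [97, 754/9, 758/9]
rounded: [97, 84, 84]

(2,2) stack=L1,L2; from [0,0,0]:
+L1 (α=1/3) → [51, 145/3, 43]
+L2 (α=3/4) → [435/4, 991/12, 353/2]
rounded: [109, 83, 176]

at x=2,y=1 over L1,L2,L3,L4:
+L1 (α=1/2) → [123, 106, 253/2]
+L2 (α=3/5) → [468/5, 794/5, 155]
+L3 (α=1/3) → [1421/15, 811/5, 361/3]
+L4 (α=5/7) → [13717/105, 5647/35, 752/21]
rounded: [131, 161, 36]

query (1,1) [L1,L2,L3,L4] — begin 0,0,0
L1 α=1/3: [181/3, 178/3, 5]
L2 α=3/5: [364/3, 316/3, 232/5]
L3 α=4/5: [1108/15, 556/15, 2052/25]
L4 α=1/2: [2923/30, 1403/15, 4026/25]
→ [97, 94, 161]

query (0,0) [L1,L2,L3,L4,L5,L6] — begin 0,0,0
L1 α=2/3: [374/3, 340/3, 250/3]
L2 α=1/2: [523/3, 404/3, 661/6]
L3 α=1/2: [299/3, 737/6, 1345/12]
L4 α=1/7: [684/7, 780/7, 1549/14]
L5 α=0: [684/7, 780/7, 1549/14]
L6 α=5/7: [9978/49, 6145/49, 2949/49]
rounded: [204, 125, 60]

query (0,2) [L1,L2,L3,L4,L5,L6] — begin 0,0,0
+L1 (α=1/2) → [62, 117, 51]
+L2 (α=1/8) → [453/8, 259/2, 193/4]
+L3 (α=1) → [19, 210, 83]
+L4 (α=1/3) → [289/3, 150, 91]
+L5 (α=3/7) → [1606/21, 1263/7, 601/7]
+L6 (α=3/5) → [12032/105, 4878/35, 5864/35]
rounded: [115, 139, 168]


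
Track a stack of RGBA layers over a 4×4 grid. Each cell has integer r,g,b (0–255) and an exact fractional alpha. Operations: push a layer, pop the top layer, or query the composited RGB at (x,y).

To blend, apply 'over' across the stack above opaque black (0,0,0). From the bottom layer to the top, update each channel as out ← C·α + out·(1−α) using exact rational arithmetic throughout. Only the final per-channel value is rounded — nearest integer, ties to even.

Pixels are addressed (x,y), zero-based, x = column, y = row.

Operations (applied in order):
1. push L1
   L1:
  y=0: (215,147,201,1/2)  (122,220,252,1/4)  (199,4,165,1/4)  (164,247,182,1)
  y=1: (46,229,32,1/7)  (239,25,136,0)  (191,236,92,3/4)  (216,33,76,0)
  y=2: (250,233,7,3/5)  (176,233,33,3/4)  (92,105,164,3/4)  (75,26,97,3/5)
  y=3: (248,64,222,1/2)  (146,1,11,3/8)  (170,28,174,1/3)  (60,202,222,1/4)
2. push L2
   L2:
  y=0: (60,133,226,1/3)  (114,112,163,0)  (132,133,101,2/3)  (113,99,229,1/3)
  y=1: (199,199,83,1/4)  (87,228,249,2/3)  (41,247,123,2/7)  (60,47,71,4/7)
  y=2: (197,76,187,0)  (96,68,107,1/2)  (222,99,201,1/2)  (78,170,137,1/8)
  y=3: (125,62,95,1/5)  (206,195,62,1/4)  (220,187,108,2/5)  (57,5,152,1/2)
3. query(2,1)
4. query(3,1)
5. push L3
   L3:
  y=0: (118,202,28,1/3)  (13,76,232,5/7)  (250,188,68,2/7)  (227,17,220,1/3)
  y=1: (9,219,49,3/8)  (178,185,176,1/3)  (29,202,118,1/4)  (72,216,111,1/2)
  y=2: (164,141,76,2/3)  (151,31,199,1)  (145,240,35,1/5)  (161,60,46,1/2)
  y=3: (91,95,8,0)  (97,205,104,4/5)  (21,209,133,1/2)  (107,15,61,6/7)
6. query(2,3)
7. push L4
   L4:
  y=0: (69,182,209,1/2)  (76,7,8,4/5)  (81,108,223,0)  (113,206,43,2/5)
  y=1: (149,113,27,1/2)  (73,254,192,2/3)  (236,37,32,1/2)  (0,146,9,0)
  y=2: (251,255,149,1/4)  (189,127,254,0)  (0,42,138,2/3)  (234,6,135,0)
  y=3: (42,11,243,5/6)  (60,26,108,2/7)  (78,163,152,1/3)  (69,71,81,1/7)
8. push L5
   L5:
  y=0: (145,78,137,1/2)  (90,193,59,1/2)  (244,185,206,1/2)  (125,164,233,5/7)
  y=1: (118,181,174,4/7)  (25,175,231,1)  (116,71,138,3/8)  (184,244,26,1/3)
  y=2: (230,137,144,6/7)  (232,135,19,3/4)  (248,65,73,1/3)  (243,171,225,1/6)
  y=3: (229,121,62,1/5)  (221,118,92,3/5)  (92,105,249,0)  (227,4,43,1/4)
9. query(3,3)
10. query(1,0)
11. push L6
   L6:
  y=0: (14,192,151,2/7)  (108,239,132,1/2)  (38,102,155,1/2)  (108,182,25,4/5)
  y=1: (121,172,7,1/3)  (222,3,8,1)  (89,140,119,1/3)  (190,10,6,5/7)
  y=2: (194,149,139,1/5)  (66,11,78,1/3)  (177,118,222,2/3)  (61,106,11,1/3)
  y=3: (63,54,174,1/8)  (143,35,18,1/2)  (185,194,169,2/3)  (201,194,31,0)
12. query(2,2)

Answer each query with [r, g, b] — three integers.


at x=2,y=1 over L1,L2:
L1 α=3/4: [573/4, 177, 69]
L2 α=2/7: [3193/28, 197, 591/7]
= [114, 197, 84]

query (3,1) [L1,L2] — begin 0,0,0
after L1 α=0: [0, 0, 0]
after L2 α=4/7: [240/7, 188/7, 284/7]
→ [34, 27, 41]

at x=2,y=3 over L1,L2,L3:
+L1 (α=1/3) → [170/3, 28/3, 58]
+L2 (α=2/5) → [122, 402/5, 78]
+L3 (α=1/2) → [143/2, 1447/10, 211/2]
= [72, 145, 106]

query (3,3) [L1,L2,L3,L4,L5] — begin 0,0,0
+L1 (α=1/4) → [15, 101/2, 111/2]
+L2 (α=1/2) → [36, 111/4, 415/4]
+L3 (α=6/7) → [678/7, 471/28, 1879/28]
+L4 (α=1/7) → [4551/49, 2407/98, 6771/98]
+L5 (α=1/4) → [6194/49, 7613/392, 24527/392]
→ [126, 19, 63]

at x=1,y=0 over L1,L2,L3,L4,L5:
after L1 α=1/4: [61/2, 55, 63]
after L2 α=0: [61/2, 55, 63]
after L3 α=5/7: [18, 70, 1286/7]
after L4 α=4/5: [322/5, 98/5, 302/7]
after L5 α=1/2: [386/5, 1063/10, 715/14]
= [77, 106, 51]

at x=2,y=2 over L1,L2,L3,L4,L5,L6:
+L1 (α=3/4) → [69, 315/4, 123]
+L2 (α=1/2) → [291/2, 711/8, 162]
+L3 (α=1/5) → [727/5, 1191/10, 683/5]
+L4 (α=2/3) → [727/15, 677/10, 2063/15]
+L5 (α=1/3) → [5174/45, 334/5, 5221/45]
+L6 (α=2/3) → [21104/135, 1514/15, 25201/135]
= [156, 101, 187]


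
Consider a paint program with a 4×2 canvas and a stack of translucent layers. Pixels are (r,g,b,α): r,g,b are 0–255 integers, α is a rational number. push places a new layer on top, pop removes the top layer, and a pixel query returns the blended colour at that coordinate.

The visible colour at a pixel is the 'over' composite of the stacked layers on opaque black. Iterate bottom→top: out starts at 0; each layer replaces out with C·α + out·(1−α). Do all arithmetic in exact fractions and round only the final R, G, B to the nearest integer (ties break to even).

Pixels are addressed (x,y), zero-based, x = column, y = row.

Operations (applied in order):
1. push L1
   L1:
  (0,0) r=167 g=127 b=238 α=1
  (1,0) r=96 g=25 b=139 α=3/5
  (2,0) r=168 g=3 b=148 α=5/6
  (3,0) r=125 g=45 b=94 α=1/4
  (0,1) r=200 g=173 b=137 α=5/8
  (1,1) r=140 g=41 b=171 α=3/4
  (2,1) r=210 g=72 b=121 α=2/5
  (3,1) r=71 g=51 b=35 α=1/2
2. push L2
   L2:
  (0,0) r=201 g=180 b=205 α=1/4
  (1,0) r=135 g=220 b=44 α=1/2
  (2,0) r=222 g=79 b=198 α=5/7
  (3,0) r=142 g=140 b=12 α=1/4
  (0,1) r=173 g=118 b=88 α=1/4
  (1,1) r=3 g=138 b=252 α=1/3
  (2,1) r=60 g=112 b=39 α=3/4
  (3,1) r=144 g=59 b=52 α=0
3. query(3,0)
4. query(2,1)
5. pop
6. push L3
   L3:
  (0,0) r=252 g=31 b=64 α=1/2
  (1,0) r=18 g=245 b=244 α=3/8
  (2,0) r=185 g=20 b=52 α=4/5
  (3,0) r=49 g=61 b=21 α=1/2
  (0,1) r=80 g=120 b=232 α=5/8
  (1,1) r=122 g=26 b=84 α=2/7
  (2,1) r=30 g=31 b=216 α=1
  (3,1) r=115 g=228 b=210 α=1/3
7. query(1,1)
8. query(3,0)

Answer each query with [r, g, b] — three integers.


(3,0) stack=L1,L2; from [0,0,0]:
after L1 α=1/4: [125/4, 45/4, 47/2]
after L2 α=1/4: [943/16, 695/16, 165/8]
= [59, 43, 21]

at x=2,y=1 over L1,L2:
L1 α=2/5: [84, 144/5, 242/5]
L2 α=3/4: [66, 456/5, 827/20]
rounded: [66, 91, 41]

query (1,1) [L1,L3] — begin 0,0,0
L1 α=3/4: [105, 123/4, 513/4]
L3 α=2/7: [769/7, 823/28, 3237/28]
→ [110, 29, 116]

(3,0) stack=L1,L3; from [0,0,0]:
+L1 (α=1/4) → [125/4, 45/4, 47/2]
+L3 (α=1/2) → [321/8, 289/8, 89/4]
= [40, 36, 22]


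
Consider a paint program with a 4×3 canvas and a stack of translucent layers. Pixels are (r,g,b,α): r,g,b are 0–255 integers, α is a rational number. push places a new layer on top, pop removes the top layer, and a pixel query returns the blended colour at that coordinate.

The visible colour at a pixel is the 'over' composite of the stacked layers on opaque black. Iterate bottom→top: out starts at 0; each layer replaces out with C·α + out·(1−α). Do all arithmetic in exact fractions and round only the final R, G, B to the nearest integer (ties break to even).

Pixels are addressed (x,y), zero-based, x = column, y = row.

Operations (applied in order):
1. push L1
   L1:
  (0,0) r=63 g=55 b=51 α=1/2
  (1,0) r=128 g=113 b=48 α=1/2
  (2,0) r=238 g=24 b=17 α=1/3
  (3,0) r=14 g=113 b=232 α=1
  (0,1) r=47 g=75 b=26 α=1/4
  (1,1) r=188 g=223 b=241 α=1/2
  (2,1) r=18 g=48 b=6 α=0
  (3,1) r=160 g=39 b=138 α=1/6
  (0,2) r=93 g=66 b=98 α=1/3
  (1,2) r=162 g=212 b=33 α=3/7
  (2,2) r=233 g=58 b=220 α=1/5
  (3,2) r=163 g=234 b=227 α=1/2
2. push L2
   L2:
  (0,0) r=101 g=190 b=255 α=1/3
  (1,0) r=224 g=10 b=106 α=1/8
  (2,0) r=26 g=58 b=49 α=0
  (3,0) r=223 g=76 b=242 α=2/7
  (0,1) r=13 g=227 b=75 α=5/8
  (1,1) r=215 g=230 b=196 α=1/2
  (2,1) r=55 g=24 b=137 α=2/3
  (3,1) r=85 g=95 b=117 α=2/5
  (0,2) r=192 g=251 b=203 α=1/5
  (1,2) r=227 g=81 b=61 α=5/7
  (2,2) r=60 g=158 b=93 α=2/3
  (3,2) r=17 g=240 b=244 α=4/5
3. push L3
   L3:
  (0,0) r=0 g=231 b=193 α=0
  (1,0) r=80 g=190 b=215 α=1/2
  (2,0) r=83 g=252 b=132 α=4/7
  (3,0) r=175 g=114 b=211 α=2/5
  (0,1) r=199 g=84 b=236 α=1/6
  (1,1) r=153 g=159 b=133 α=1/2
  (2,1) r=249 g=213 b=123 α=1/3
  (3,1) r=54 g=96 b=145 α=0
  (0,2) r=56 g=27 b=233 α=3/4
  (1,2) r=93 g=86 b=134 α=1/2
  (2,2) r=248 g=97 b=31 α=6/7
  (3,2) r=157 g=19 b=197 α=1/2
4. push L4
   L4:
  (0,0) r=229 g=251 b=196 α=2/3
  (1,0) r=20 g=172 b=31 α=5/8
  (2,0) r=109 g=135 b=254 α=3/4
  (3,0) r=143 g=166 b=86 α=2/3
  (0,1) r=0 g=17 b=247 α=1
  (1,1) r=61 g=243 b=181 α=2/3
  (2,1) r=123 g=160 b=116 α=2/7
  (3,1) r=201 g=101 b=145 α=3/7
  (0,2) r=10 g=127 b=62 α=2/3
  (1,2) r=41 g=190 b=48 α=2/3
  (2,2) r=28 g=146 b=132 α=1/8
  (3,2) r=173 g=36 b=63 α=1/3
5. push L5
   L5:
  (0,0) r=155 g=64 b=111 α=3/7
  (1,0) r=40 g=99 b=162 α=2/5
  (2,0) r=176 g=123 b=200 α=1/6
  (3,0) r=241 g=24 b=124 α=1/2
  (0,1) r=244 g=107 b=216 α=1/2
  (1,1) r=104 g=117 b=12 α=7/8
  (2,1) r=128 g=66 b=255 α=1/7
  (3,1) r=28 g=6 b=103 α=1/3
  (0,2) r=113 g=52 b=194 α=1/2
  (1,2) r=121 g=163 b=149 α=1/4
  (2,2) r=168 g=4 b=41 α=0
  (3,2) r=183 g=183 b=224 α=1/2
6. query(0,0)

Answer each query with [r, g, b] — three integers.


query (0,0) [L1,L2,L3,L4,L5] — begin 0,0,0
L1 α=1/2: [63/2, 55/2, 51/2]
L2 α=1/3: [164/3, 245/3, 102]
L3 α=0: [164/3, 245/3, 102]
L4 α=2/3: [1538/9, 1751/9, 494/3]
L5 α=3/7: [10337/63, 8732/63, 425/3]
→ [164, 139, 142]


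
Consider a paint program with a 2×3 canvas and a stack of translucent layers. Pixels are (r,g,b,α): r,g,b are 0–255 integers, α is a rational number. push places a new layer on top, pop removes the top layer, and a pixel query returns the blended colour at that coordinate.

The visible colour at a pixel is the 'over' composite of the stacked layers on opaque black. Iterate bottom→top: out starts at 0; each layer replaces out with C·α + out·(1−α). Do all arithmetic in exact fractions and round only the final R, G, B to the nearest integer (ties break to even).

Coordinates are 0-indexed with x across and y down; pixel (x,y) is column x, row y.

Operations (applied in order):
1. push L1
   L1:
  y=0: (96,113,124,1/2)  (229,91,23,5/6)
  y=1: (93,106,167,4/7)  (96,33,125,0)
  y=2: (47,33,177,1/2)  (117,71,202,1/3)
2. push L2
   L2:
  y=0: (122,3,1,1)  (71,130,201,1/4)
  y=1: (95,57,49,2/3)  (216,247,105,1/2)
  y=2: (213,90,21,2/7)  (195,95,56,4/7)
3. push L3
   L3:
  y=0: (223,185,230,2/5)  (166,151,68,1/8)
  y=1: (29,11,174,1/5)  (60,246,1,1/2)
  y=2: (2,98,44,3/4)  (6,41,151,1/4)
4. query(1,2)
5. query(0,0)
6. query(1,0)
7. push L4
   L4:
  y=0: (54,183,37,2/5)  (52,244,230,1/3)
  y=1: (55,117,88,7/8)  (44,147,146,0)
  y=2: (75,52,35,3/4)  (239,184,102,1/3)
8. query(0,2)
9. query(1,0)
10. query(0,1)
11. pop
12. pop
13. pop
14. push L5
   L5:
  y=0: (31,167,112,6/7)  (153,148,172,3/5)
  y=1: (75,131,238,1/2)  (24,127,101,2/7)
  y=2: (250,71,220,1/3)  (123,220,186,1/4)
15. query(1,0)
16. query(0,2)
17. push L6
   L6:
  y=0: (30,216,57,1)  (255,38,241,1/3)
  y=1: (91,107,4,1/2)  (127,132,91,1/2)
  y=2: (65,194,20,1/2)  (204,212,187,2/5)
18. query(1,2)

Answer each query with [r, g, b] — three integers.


(1,2) stack=L1,L2,L3; from [0,0,0]:
after L1 α=1/3: [39, 71/3, 202/3]
after L2 α=4/7: [897/7, 451/7, 426/7]
after L3 α=1/4: [2733/28, 410/7, 2335/28]
rounded: [98, 59, 83]

(0,0) stack=L1,L2,L3; from [0,0,0]:
L1 α=1/2: [48, 113/2, 62]
L2 α=1: [122, 3, 1]
L3 α=2/5: [812/5, 379/5, 463/5]
rounded: [162, 76, 93]

at x=1,y=0 over L1,L2,L3:
after L1 α=5/6: [1145/6, 455/6, 115/6]
after L2 α=1/4: [1287/8, 715/8, 517/8]
after L3 α=1/8: [10337/64, 6213/64, 4163/64]
→ [162, 97, 65]

query (0,2) [L1,L2,L3,L4] — begin 0,0,0
+L1 (α=1/2) → [47/2, 33/2, 177/2]
+L2 (α=2/7) → [1087/14, 75/2, 969/14]
+L3 (α=3/4) → [1171/56, 663/8, 2817/56]
+L4 (α=3/4) → [13771/224, 1911/32, 8697/224]
→ [61, 60, 39]

(1,0) stack=L1,L2,L3,L4; from [0,0,0]:
+L1 (α=5/6) → [1145/6, 455/6, 115/6]
+L2 (α=1/4) → [1287/8, 715/8, 517/8]
+L3 (α=1/8) → [10337/64, 6213/64, 4163/64]
+L4 (α=1/3) → [12001/96, 14021/96, 3841/32]
→ [125, 146, 120]

(0,1) stack=L1,L2,L3,L4; from [0,0,0]:
L1 α=4/7: [372/7, 424/7, 668/7]
L2 α=2/3: [1702/21, 1222/21, 1354/21]
L3 α=1/5: [7417/105, 5119/105, 1814/21]
L4 α=7/8: [23921/420, 45557/420, 7375/84]
→ [57, 108, 88]

at x=1,y=0 over L1,L5:
L1 α=5/6: [1145/6, 455/6, 115/6]
L5 α=3/5: [2522/15, 1787/15, 1663/15]
→ [168, 119, 111]

(0,2) stack=L1,L5; from [0,0,0]:
+L1 (α=1/2) → [47/2, 33/2, 177/2]
+L5 (α=1/3) → [99, 104/3, 397/3]
→ [99, 35, 132]

query (1,2) [L1,L5,L6] — begin 0,0,0
+L1 (α=1/3) → [39, 71/3, 202/3]
+L5 (α=1/4) → [60, 291/4, 97]
+L6 (α=2/5) → [588/5, 2569/20, 133]
→ [118, 128, 133]


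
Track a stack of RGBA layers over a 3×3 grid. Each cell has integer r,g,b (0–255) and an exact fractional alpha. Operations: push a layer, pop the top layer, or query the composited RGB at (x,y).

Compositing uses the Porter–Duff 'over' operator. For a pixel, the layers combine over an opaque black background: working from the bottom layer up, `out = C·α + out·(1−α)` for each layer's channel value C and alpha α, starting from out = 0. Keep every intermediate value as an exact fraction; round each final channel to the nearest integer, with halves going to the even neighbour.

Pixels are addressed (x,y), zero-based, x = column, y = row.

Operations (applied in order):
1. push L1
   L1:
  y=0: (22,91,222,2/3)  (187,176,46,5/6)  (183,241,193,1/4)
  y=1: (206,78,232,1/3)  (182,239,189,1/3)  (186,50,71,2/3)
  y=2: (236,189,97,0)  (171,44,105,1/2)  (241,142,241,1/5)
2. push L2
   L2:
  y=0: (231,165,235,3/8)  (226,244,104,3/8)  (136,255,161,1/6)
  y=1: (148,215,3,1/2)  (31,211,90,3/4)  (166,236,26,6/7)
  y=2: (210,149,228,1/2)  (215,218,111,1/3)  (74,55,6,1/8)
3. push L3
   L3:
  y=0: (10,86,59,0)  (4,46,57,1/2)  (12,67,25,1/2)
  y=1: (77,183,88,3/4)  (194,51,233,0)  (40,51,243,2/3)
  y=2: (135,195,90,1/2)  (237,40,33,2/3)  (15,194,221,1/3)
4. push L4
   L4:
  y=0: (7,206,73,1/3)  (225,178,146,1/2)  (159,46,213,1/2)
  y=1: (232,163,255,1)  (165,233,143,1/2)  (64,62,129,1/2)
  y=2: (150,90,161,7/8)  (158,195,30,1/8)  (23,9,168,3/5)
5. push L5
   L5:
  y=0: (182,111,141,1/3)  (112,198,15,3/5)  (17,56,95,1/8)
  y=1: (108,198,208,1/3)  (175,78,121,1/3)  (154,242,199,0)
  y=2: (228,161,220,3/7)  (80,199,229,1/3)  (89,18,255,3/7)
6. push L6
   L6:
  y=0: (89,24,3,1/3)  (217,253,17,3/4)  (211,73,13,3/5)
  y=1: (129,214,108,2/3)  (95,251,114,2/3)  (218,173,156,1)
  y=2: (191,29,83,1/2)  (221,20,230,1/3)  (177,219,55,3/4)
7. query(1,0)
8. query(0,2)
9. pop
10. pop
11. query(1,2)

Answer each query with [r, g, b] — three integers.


query (1,0) [L1,L2,L3,L4,L5,L6] — begin 0,0,0
after L1 α=5/6: [935/6, 440/3, 115/3]
after L2 α=3/8: [8743/48, 1099/6, 1511/24]
after L3 α=1/2: [8935/96, 1375/12, 2879/48]
after L4 α=1/2: [30535/192, 3511/24, 9887/96]
after L5 α=3/5: [62791/480, 10639/60, 12047/240]
after L6 α=3/4: [375271/1920, 56179/240, 24287/960]
rounded: [195, 234, 25]

(0,2) stack=L1,L2,L3,L4,L5,L6; from [0,0,0]:
+L1 (α=0) → [0, 0, 0]
+L2 (α=1/2) → [105, 149/2, 114]
+L3 (α=1/2) → [120, 539/4, 102]
+L4 (α=7/8) → [585/4, 3059/32, 1229/8]
+L5 (α=3/7) → [1269/7, 989/8, 2549/14]
+L6 (α=1/2) → [1303/7, 1221/16, 3711/28]
→ [186, 76, 133]

(1,2) stack=L1,L2,L3,L4; from [0,0,0]:
after L1 α=1/2: [171/2, 22, 105/2]
after L2 α=1/3: [386/3, 262/3, 72]
after L3 α=2/3: [1808/9, 502/9, 46]
after L4 α=1/8: [7039/36, 5269/72, 44]
rounded: [196, 73, 44]
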